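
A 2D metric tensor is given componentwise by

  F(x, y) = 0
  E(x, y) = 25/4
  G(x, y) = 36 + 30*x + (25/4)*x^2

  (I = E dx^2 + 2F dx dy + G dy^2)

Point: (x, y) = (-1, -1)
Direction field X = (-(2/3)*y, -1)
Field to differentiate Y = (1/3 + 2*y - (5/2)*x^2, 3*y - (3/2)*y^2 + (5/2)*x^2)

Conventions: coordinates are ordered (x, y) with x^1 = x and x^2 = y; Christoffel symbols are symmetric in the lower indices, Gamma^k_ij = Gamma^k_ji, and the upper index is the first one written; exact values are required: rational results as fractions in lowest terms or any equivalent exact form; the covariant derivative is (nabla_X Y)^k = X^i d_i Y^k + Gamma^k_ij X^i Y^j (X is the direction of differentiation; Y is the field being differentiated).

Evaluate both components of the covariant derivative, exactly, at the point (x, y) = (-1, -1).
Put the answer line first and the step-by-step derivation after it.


Answer: (nabla_X Y)^x = -22/15, (nabla_X Y)^y = -307/42

E = 25/4, F = 0, G = 49/4 at the point
E_x = 0, E_y = 0, F_x = 0, F_y = 0, G_x = 35/2, G_y = 0
EG - F^2 = 1225/16;  g^inv = (16/1225) * [[49/4, 0], [0, 25/4]]
first-kind symbols [ij,l] = (1/2)(d_i g_jl + d_j g_il - d_l g_ij): [xx,x] = E_x/2 = 0, [xx,y] = F_x - E_y/2 = 0, [xy,x] = E_y/2 = 0, [xy,y] = G_x/2 = 35/4, [yy,x] = F_y - G_x/2 = -35/4, [yy,y] = G_y/2 = 0
Gamma^x_ij = (G*[ij,x] - F*[ij,y])/(EG - F^2), Gamma^y_ij = (E*[ij,y] - F*[ij,x])/(EG - F^2)
Gamma_xxx = 0, Gamma_xxy = 0, Gamma_xyy = -7/5, Gamma_yxx = 0, Gamma_yxy = 5/7, Gamma_yyy = 0
X = (2/3, -1), Y = (-25/6, -2) at the point


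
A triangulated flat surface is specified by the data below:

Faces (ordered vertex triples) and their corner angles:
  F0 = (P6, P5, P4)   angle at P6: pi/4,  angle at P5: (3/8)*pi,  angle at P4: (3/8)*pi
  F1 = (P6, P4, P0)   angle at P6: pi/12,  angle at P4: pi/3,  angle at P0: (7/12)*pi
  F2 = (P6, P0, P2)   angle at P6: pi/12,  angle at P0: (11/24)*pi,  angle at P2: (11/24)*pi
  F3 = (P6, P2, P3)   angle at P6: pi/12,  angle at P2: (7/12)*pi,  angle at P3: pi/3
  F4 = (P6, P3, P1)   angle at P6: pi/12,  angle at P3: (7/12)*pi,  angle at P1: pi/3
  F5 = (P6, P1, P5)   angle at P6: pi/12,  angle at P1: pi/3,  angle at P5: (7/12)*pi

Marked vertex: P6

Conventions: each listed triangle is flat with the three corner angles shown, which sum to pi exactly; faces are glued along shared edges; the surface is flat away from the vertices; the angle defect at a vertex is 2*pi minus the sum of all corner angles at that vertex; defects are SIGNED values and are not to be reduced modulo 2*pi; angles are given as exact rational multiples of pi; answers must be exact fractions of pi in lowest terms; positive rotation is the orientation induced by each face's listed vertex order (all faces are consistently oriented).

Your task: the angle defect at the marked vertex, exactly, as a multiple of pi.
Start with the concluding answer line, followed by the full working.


Answer: defect(P6) = (4/3)*pi

Sum of corner angles at P6: (2/3)*pi
defect = 2*pi - (2/3)*pi


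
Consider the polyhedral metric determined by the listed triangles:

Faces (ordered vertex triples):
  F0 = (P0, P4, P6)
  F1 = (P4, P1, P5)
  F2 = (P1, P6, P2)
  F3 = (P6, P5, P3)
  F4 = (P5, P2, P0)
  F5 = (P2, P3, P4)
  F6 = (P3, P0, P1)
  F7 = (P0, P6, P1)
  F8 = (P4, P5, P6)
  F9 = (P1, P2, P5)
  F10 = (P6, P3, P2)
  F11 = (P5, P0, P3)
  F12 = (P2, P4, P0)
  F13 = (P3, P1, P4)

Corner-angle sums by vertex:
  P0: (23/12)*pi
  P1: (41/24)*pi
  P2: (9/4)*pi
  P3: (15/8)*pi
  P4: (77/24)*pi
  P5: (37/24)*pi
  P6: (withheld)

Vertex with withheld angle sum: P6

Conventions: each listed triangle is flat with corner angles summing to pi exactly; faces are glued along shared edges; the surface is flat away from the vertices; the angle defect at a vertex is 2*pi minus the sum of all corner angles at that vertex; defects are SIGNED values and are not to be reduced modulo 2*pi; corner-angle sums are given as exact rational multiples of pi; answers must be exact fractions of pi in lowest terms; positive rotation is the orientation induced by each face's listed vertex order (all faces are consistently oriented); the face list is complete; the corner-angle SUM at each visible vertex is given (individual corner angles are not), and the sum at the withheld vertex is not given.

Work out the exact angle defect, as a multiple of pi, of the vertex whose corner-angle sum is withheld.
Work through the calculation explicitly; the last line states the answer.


V = 7, E = 21, F = 14; chi = V - E + F = 0
Gauss-Bonnet: total defect = 2*pi*chi = 0; visible defects sum to -pi/2

Answer: defect(P6) = pi/2


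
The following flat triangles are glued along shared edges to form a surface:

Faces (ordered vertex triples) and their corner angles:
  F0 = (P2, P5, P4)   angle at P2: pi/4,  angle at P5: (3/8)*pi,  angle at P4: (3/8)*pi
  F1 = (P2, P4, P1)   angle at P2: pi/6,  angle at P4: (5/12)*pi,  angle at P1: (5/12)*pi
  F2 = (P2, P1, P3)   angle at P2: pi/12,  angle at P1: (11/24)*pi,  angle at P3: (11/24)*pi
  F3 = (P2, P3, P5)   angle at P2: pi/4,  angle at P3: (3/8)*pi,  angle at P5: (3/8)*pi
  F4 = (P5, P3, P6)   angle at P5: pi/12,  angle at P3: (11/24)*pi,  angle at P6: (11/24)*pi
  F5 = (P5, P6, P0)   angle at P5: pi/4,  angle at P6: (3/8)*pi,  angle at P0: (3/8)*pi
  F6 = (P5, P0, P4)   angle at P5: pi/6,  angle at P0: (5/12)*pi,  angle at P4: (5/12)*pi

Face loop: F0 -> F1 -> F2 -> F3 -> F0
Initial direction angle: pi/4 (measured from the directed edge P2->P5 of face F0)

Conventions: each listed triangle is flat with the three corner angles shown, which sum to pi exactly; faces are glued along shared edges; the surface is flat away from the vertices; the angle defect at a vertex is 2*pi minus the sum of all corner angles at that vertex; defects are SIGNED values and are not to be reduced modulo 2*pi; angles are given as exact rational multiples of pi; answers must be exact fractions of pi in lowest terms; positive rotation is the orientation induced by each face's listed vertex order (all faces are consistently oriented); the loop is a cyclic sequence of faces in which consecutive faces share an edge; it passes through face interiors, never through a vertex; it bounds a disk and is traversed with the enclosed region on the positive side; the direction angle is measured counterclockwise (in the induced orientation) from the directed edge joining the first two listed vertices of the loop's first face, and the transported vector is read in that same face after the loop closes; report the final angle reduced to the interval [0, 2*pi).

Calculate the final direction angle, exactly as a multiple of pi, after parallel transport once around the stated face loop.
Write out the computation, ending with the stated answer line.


enclosed vertex P2: corner angles sum to (3/4)*pi, defect = 2*pi - (3/4)*pi = (5/4)*pi
final direction = starting direction + enclosed defect total, reduced mod 2*pi (induced orientation)
final angle = pi/4 + (5/4)*pi = (3/2)*pi (mod 2*pi)

Answer: final direction angle = (3/2)*pi


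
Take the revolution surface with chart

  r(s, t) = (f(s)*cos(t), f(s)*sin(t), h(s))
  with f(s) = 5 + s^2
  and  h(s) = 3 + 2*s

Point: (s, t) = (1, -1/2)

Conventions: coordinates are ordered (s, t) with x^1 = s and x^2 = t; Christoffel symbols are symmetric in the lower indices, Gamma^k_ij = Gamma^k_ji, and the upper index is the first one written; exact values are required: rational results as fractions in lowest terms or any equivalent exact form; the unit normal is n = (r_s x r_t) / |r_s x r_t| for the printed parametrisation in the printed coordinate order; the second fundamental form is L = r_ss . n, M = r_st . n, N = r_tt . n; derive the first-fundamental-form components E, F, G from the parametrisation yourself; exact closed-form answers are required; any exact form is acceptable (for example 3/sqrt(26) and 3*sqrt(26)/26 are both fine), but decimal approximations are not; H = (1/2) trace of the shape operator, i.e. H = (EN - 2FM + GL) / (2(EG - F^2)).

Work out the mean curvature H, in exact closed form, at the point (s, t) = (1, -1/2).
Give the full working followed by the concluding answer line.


f = 6, f' = 2, f'' = 2, h' = 2, h'' = 0
E = 8, F = 0, G = 36; answer radicand W^2 = 8
unnormalised second-form numerators: l = -4, m = 0, n = 12; L = l/sqrt(8), and similarly M = m/sqrt(W^2), N = n/sqrt(W^2)
H = (E*n - 2*F*m + G*l) / (2*(EG - F^2)*sqrt(W^2)); E*n - 2*F*m + G*l = -48, EG - F^2 = 288, so H = (-1/12)/sqrt(8)

Answer: H = -sqrt(2)/48


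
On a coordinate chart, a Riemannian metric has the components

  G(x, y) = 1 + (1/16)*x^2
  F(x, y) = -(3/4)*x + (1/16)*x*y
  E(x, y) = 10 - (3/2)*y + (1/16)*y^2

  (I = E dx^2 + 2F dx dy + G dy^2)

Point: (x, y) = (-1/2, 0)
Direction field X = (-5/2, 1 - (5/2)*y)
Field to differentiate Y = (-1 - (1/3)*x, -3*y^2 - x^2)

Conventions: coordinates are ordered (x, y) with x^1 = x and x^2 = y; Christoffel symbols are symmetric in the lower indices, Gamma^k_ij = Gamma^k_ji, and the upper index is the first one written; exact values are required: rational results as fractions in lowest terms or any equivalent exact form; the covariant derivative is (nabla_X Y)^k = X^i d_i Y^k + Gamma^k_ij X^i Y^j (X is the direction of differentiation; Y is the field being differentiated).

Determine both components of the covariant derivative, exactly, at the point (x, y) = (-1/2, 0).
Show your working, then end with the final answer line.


E = 10, F = 3/8, G = 65/64 at the point
E_x = 0, E_y = -3/2, F_x = -3/4, F_y = -1/32, G_x = -1/16, G_y = 0
EG - F^2 = 641/64;  g^inv = (64/641) * [[65/64, -3/8], [-3/8, 10]]
first-kind symbols [ij,l] = (1/2)(d_i g_jl + d_j g_il - d_l g_ij): [xx,x] = E_x/2 = 0, [xx,y] = F_x - E_y/2 = 0, [xy,x] = E_y/2 = -3/4, [xy,y] = G_x/2 = -1/32, [yy,x] = F_y - G_x/2 = 0, [yy,y] = G_y/2 = 0
Gamma^x_ij = (G*[ij,x] - F*[ij,y])/(EG - F^2), Gamma^y_ij = (E*[ij,y] - F*[ij,x])/(EG - F^2)
Gamma_xxx = 0, Gamma_xxy = -48/641, Gamma_xyy = 0, Gamma_yxx = 0, Gamma_yxy = -2/641, Gamma_yyy = 0
X = (-5/2, 1), Y = (-5/6, -1/4) at the point

Answer: (nabla_X Y)^x = 3265/3846, (nabla_X Y)^y = -19225/7692


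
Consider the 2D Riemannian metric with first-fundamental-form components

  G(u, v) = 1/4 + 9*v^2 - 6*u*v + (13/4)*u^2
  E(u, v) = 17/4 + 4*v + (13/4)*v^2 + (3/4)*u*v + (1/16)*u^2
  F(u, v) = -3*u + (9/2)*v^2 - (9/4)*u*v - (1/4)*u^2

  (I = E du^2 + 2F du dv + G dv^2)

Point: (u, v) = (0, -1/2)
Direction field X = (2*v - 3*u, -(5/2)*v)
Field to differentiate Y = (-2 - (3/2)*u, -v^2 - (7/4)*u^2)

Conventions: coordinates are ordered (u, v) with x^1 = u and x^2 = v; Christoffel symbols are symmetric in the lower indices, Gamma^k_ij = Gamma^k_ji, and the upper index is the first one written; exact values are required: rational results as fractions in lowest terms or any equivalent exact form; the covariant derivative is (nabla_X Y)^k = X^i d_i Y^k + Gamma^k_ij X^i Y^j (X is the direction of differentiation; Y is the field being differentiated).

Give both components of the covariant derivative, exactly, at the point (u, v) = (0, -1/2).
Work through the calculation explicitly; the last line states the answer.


E = 49/16, F = 9/8, G = 5/2 at the point
E_u = -3/8, E_v = 3/4, F_u = -15/8, F_v = -9/2, G_u = 3, G_v = -9
EG - F^2 = 409/64;  g^inv = (64/409) * [[5/2, -9/8], [-9/8, 49/16]]
first-kind symbols [ij,l] = (1/2)(d_i g_jl + d_j g_il - d_l g_ij): [uu,u] = E_u/2 = -3/16, [uu,v] = F_u - E_v/2 = -9/4, [uv,u] = E_v/2 = 3/8, [uv,v] = G_u/2 = 3/2, [vv,u] = F_v - G_u/2 = -6, [vv,v] = G_v/2 = -9/2
Gamma^u_ij = (G*[ij,u] - F*[ij,v])/(EG - F^2), Gamma^v_ij = (E*[ij,v] - F*[ij,u])/(EG - F^2)
Gamma_uuu = 132/409, Gamma_uuv = -48/409, Gamma_uvv = -636/409, Gamma_vuu = -855/818, Gamma_vuv = 267/409, Gamma_vvv = -450/409
X = (-1, 5/4), Y = (-2, -1/4) at the point

Answer: (nabla_X Y)^u = 4737/1636, (nabla_X Y)^v = -6431/3272


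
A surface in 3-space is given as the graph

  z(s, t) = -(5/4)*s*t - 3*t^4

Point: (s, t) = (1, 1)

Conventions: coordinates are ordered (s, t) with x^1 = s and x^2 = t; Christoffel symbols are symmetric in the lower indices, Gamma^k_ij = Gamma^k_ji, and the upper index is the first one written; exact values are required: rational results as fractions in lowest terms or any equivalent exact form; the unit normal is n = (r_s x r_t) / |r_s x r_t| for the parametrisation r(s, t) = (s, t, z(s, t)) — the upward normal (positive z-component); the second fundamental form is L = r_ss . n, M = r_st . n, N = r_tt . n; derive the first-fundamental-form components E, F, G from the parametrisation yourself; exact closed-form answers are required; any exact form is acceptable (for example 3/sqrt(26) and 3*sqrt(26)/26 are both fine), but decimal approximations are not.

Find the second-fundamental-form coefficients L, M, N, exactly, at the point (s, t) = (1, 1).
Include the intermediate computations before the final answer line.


z_s = -5/4, z_t = -53/4, z_ss = 0, z_st = -5/4, z_tt = -36
E = 41/16, F = 265/16, G = 2825/16; answer radicand W^2 = 1425/8
unnormalised second-form numerators: l = 0, m = -5/4, n = -36; L = l/sqrt(1425/8), and similarly M = m/sqrt(W^2), N = n/sqrt(W^2)

Answer: L = 0, M = -sqrt(114)/114, N = -24*sqrt(114)/95


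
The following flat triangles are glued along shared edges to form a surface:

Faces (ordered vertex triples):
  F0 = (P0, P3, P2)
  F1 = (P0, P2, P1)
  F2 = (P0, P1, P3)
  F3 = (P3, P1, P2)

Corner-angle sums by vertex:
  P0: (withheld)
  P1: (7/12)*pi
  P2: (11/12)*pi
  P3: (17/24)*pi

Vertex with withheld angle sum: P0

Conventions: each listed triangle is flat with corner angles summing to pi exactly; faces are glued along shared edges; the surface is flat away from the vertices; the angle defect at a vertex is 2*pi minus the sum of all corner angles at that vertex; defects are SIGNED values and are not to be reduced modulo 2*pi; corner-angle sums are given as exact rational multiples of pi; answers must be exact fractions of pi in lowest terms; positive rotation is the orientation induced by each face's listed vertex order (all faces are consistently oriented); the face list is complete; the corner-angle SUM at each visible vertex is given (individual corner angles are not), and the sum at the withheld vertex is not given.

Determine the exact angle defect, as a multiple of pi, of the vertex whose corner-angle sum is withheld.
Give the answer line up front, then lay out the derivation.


Answer: defect(P0) = (5/24)*pi

V = 4, E = 6, F = 4; chi = V - E + F = 2
Gauss-Bonnet: total defect = 2*pi*chi = 4*pi; visible defects sum to (91/24)*pi


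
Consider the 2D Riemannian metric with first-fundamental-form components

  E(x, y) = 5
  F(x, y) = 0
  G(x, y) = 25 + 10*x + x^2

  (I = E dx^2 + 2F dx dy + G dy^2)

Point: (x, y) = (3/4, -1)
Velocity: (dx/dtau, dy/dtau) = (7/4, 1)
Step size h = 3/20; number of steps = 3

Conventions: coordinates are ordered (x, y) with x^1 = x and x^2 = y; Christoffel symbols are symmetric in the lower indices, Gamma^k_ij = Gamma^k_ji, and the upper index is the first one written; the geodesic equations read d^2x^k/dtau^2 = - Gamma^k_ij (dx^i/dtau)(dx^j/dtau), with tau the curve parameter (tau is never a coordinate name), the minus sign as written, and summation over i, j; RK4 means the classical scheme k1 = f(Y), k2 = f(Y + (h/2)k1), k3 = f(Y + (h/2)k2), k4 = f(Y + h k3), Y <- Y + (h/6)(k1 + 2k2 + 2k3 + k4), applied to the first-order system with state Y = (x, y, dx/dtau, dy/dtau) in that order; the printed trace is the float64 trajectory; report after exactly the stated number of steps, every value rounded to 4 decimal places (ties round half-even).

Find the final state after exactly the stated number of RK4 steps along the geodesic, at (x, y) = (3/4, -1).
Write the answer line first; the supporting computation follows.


Answer: x = 1.6391, y = -0.6083, dx/dtau = 2.1714, dy/dtau = 0.7501

f(Y) = (dx/dtau, dy/dtau, -Gamma^x_ij Y'^i Y'^j, -Gamma^y_ij Y'^i Y'^j) with the Gammas evaluated at the stage position; h = 0.150000; intermediate values shown to 6 dp
step 0: x = 0.7500, y = -1.0000, dx/dtau = 1.7500, dy/dtau = 1.0000
step 1:
  k1: at (x, y) = (0.750000, -1.000000), (dx/dtau, dy/dtau) = (1.750000, 1.000000); Gamma_xxx = 0.000000, Gamma_xxy = 0.000000, Gamma_xyy = -1.150000, Gamma_yxx = 0.000000, Gamma_yxy = 0.173913, Gamma_yyy = 0.000000; k1 = (1.750000, 1.000000, 1.150000, -0.608696)
  k2: at (x, y) = (0.881250, -0.925000), (dx/dtau, dy/dtau) = (1.836250, 0.954348); Gamma_xxx = 0.000000, Gamma_xxy = 0.000000, Gamma_xyy = -1.176250, Gamma_yxx = 0.000000, Gamma_yxy = 0.170032, Gamma_yyy = 0.000000; k2 = (1.836250, 0.954348, 1.071305, -0.595935)
  k3: at (x, y) = (0.887719, -0.928424), (dx/dtau, dy/dtau) = (1.830348, 0.955305); Gamma_xxx = 0.000000, Gamma_xxy = 0.000000, Gamma_xyy = -1.177544, Gamma_yxx = 0.000000, Gamma_yxy = 0.169845, Gamma_yyy = 0.000000; k3 = (1.830348, 0.955305, 1.074635, -0.593962)
  k4: at (x, y) = (1.024552, -0.856704), (dx/dtau, dy/dtau) = (1.911195, 0.910906); Gamma_xxx = 0.000000, Gamma_xxy = 0.000000, Gamma_xyy = -1.204910, Gamma_yxx = 0.000000, Gamma_yxy = 0.165987, Gamma_yyy = 0.000000; k4 = (1.911195, 0.910906, 0.999774, -0.577941)
  Y <- Y + (h/6)(k1 + 2k2 + 2k3 + k4): x = 1.0249, y = -0.8567, dx/dtau = 1.9110, dy/dtau = 0.9108
step 2:
  k1: at (x, y) = (1.024860, -0.856745), (dx/dtau, dy/dtau) = (1.911041, 0.910839); Gamma_xxx = 0.000000, Gamma_xxy = 0.000000, Gamma_xyy = -1.204972, Gamma_yxx = 0.000000, Gamma_yxy = 0.165979, Gamma_yyy = 0.000000; k1 = (1.911041, 0.910839, 0.999679, -0.577823)
  k2: at (x, y) = (1.168188, -0.788432), (dx/dtau, dy/dtau) = (1.986017, 0.867503); Gamma_xxx = 0.000000, Gamma_xxy = 0.000000, Gamma_xyy = -1.233638, Gamma_yxx = 0.000000, Gamma_yxy = 0.162122, Gamma_yyy = 0.000000; k2 = (1.986017, 0.867503, 0.928387, -0.558632)
  k3: at (x, y) = (1.173811, -0.791682), (dx/dtau, dy/dtau) = (1.980670, 0.868942); Gamma_xxx = 0.000000, Gamma_xxy = 0.000000, Gamma_xyy = -1.234762, Gamma_yxx = 0.000000, Gamma_yxy = 0.161975, Gamma_yyy = 0.000000; k3 = (1.980670, 0.868942, 0.932319, -0.557545)
  k4: at (x, y) = (1.321960, -0.726403), (dx/dtau, dy/dtau) = (2.050889, 0.827208); Gamma_xxx = 0.000000, Gamma_xxy = 0.000000, Gamma_xyy = -1.264392, Gamma_yxx = 0.000000, Gamma_yxy = 0.158179, Gamma_yyy = 0.000000; k4 = (2.050889, 0.827208, 0.865189, -0.536704)
  Y <- Y + (h/6)(k1 + 2k2 + 2k3 + k4): x = 1.3222, y = -0.7265, dx/dtau = 2.0507, dy/dtau = 0.8272
step 3:
  k1: at (x, y) = (1.322242, -0.726471), (dx/dtau, dy/dtau) = (2.050698, 0.827167); Gamma_xxx = 0.000000, Gamma_xxy = 0.000000, Gamma_xyy = -1.264448, Gamma_yxx = 0.000000, Gamma_yxy = 0.158172, Gamma_yyy = 0.000000; k1 = (2.050698, 0.827167, 0.865143, -0.536604)
  k2: at (x, y) = (1.476045, -0.664434), (dx/dtau, dy/dtau) = (2.115584, 0.786922); Gamma_xxx = 0.000000, Gamma_xxy = 0.000000, Gamma_xyy = -1.295209, Gamma_yxx = 0.000000, Gamma_yxy = 0.154415, Gamma_yyy = 0.000000; k2 = (2.115584, 0.786922, 0.802053, -0.514141)
  k3: at (x, y) = (1.480911, -0.667452), (dx/dtau, dy/dtau) = (2.110852, 0.788607); Gamma_xxx = 0.000000, Gamma_xxy = 0.000000, Gamma_xyy = -1.296182, Gamma_yxx = 0.000000, Gamma_yxy = 0.154299, Gamma_yyy = 0.000000; k3 = (2.110852, 0.788607, 0.806096, -0.513703)
  k4: at (x, y) = (1.638870, -0.608180), (dx/dtau, dy/dtau) = (2.171613, 0.750112); Gamma_xxx = 0.000000, Gamma_xxy = 0.000000, Gamma_xyy = -1.327774, Gamma_yxx = 0.000000, Gamma_yxy = 0.150628, Gamma_yyy = 0.000000; k4 = (2.171613, 0.750112, 0.747095, -0.490732)
  Y <- Y + (h/6)(k1 + 2k2 + 2k3 + k4): x = 1.6391, y = -0.6083, dx/dtau = 2.1714, dy/dtau = 0.7501


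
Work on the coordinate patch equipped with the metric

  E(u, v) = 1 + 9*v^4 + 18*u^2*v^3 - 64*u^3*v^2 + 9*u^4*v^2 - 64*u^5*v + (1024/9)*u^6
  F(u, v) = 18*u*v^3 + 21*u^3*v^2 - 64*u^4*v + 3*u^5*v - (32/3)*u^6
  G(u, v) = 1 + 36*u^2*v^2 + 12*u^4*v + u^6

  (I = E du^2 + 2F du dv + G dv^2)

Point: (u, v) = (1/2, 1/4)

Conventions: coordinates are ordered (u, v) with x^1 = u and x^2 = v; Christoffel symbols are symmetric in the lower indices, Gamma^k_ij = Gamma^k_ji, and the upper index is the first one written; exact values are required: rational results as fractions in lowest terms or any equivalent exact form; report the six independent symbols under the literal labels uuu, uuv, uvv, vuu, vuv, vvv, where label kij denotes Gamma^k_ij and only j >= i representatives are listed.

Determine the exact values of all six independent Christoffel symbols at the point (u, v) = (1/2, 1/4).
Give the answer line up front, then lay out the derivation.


Answer: Gamma_uuu = 2001/773, Gamma_uuv = -621/773, Gamma_uvv = -828/773, Gamma_vuu = -1827/773, Gamma_vuv = 567/773, Gamma_vvv = 756/773

E = 1105/576, F = -161/192, G = 113/64 at the point
E_u = 667/48, E_v = -69/16, F_u = -17/2, F_v = -29/32, G_u = 63/16, G_v = 21/4
EG - F^2 = 773/288;  g^inv = (288/773) * [[113/64, 161/192], [161/192, 1105/576]]
first-kind symbols [ij,l] = (1/2)(d_i g_jl + d_j g_il - d_l g_ij): [uu,u] = E_u/2 = 667/96, [uu,v] = F_u - E_v/2 = -203/32, [uv,u] = E_v/2 = -69/32, [uv,v] = G_u/2 = 63/32, [vv,u] = F_v - G_u/2 = -23/8, [vv,v] = G_v/2 = 21/8
Gamma^u_ij = (G*[ij,u] - F*[ij,v])/(EG - F^2), Gamma^v_ij = (E*[ij,v] - F*[ij,u])/(EG - F^2)


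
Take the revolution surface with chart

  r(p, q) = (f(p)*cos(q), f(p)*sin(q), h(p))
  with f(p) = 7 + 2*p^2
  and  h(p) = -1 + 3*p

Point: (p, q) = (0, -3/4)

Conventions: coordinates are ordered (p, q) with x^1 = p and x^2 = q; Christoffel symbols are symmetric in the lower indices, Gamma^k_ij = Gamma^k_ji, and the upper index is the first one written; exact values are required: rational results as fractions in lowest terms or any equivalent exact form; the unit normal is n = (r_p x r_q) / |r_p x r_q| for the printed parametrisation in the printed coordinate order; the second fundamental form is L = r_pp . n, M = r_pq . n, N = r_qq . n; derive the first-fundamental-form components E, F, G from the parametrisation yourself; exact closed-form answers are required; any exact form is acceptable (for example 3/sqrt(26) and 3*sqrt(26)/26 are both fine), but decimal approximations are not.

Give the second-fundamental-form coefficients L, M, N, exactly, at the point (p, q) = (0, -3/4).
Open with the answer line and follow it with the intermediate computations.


Answer: L = -4, M = 0, N = 7

f = 7, f' = 0, f'' = 4, h' = 3, h'' = 0
E = 9, F = 0, G = 49; answer radicand W^2 = 9
unnormalised second-form numerators: l = -12, m = 0, n = 21; L = l/sqrt(9), and similarly M = m/sqrt(W^2), N = n/sqrt(W^2)


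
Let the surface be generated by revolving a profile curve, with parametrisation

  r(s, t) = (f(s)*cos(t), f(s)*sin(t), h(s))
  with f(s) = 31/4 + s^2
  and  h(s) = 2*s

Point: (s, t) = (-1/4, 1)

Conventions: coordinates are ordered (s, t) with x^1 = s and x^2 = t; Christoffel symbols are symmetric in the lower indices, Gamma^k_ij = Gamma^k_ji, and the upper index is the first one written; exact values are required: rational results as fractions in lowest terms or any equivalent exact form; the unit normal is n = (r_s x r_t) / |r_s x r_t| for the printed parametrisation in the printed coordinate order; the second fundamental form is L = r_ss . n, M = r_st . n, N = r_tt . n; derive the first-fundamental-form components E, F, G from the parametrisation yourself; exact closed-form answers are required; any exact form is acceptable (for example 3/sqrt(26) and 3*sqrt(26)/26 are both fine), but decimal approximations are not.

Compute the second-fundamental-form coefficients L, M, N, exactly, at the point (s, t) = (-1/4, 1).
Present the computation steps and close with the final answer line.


f = 125/16, f' = -1/2, f'' = 2, h' = 2, h'' = 0
E = 17/4, F = 0, G = 15625/256; answer radicand W^2 = 17/4
unnormalised second-form numerators: l = -4, m = 0, n = 125/8; L = l/sqrt(17/4), and similarly M = m/sqrt(W^2), N = n/sqrt(W^2)

Answer: L = -8*sqrt(17)/17, M = 0, N = 125*sqrt(17)/68


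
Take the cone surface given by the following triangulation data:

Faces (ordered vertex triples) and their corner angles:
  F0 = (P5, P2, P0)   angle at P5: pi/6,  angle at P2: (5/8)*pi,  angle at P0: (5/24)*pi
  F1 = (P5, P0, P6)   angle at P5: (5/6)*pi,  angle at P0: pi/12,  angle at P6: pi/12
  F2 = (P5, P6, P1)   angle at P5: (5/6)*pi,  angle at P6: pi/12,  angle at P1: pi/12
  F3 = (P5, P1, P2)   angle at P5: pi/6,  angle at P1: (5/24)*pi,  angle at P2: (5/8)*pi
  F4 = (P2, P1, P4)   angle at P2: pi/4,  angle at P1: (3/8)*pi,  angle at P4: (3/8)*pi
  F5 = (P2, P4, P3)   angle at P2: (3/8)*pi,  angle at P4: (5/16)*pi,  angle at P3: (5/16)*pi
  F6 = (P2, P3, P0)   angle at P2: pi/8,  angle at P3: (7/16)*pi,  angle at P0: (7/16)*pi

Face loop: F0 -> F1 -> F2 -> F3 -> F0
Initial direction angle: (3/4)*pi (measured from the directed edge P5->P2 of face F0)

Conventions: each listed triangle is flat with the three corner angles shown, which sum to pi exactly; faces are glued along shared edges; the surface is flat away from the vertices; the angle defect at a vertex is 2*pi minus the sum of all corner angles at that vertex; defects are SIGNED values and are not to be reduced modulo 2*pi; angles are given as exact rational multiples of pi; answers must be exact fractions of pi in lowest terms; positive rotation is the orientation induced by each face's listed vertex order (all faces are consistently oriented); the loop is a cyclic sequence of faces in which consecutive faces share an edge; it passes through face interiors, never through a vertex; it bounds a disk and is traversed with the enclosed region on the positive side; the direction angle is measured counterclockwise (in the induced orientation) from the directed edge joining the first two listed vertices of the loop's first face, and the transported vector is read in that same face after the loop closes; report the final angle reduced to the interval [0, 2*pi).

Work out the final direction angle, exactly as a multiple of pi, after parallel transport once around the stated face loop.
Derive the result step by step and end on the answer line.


enclosed vertex P5: corner angles sum to 2*pi, defect = 2*pi - 2*pi = 0
transport around the loop rotates by the sum of enclosed defects; add to the initial angle mod 2*pi
final angle = (3/4)*pi + 0 = (3/4)*pi (mod 2*pi)

Answer: final direction angle = (3/4)*pi


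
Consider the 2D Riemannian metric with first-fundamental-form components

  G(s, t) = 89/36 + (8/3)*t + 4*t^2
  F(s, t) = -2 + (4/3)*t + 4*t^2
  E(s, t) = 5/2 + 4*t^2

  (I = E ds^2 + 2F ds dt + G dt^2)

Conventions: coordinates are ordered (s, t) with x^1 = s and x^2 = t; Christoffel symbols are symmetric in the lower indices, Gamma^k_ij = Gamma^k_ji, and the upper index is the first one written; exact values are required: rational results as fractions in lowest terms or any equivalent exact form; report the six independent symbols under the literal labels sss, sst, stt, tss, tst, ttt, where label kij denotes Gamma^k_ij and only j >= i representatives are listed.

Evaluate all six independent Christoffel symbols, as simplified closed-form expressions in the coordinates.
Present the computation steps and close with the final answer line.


E = 5/2 + 4*t^2; F = -2 + (4/3)*t + 4*t^2; G = 89/36 + (8/3)*t + 4*t^2
Gamma^k_ij = (1/2) g^{kl} (d_i g_jl + d_j g_il - d_l g_ij), with g^inv = (1/(EG-F^2)) [[G, -F], [-F, E]]
first partials: E_s = 0, E_t = 8*t, F_s = 0, F_t = 4/3 + 8*t, G_s = 0, G_t = 8/3 + 8*t
D = EG - F^2 = 157/72 + 12*t + (307/9)*t^2
expanded: Gamma^s_ss = (G E_s - 2F F_s + F E_t)/(2D), Gamma^s_st = (G E_t - F G_s)/(2D), Gamma^s_tt = (2G F_t - G G_s - F G_t)/(2D), Gamma^t_ss = (2E F_s - E E_t - F E_s)/(2D), Gamma^t_st = (E G_s - F E_t)/(2D), Gamma^t_tt = (E G_t - 2F F_t + F G_s)/(2D); substitute and cancel common factors

Answer: Gamma_sss = (1152*t^3 + 384*t^2 - 576*t)/(2456*t^2 + 864*t + 157), Gamma_sst = (1152*t^3 + 768*t^2 + 712*t)/(2456*t^2 + 864*t + 157), Gamma_stt = (3456*t^3 + 3456*t^2 + 6384*t + 1288)/(7368*t^2 + 2592*t + 471), Gamma_tss = (-1152*t^3 - 720*t)/(2456*t^2 + 864*t + 157), Gamma_tst = (-1152*t^3 - 384*t^2 + 576*t)/(2456*t^2 + 864*t + 157), Gamma_ttt = (-1152*t^3 - 768*t^2 + 1744*t + 432)/(2456*t^2 + 864*t + 157)


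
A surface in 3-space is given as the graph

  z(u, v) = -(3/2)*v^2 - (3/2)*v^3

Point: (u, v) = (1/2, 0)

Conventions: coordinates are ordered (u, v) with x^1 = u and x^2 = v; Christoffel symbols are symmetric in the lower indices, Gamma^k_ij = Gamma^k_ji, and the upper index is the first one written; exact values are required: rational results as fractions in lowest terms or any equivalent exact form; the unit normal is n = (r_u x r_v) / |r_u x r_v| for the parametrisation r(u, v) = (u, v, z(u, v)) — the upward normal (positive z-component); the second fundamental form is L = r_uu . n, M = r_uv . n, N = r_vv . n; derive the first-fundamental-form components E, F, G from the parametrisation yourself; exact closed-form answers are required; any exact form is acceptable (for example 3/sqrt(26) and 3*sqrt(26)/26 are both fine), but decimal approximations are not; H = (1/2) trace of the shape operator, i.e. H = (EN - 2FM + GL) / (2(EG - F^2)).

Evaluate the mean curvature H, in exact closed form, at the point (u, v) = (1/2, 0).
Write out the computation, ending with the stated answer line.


z_u = 0, z_v = 0, z_uu = 0, z_uv = 0, z_vv = -3
E = 1, F = 0, G = 1; answer radicand W^2 = 1
unnormalised second-form numerators: l = 0, m = 0, n = -3; L = l/sqrt(1), and similarly M = m/sqrt(W^2), N = n/sqrt(W^2)
H = (E*n - 2*F*m + G*l) / (2*(EG - F^2)*sqrt(W^2)); E*n - 2*F*m + G*l = -3, EG - F^2 = 1, so H = (-3/2)/sqrt(1)

Answer: H = -3/2


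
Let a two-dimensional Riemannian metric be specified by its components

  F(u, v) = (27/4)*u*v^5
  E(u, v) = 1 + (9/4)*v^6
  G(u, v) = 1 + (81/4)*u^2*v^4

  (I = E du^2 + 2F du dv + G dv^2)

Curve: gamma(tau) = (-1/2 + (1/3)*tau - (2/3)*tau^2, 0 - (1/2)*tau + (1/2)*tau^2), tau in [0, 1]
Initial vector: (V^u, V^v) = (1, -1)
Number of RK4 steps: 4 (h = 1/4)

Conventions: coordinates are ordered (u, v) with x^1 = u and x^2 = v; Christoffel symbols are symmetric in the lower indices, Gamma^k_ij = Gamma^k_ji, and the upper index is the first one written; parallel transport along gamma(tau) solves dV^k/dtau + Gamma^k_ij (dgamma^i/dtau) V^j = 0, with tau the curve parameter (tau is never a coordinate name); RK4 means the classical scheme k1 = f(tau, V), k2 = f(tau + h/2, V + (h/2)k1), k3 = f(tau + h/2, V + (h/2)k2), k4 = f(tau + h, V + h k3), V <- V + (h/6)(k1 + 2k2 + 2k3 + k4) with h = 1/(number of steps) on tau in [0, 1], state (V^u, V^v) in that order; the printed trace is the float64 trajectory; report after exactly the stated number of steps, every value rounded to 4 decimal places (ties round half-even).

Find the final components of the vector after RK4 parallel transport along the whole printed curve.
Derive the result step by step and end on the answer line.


gamma'(tau) = (1/3 - (4/3)*tau, -1/2 + tau); f(tau, V)^k = -Gamma^k_ij(gamma(tau)) gamma'^i(tau) V^j; h = 1/4; intermediate values shown to 6 dp
curve data and Christoffel symbols at the stage parameters:
  tau = 0.000000: gamma = (-0.500000, 0.000000), gamma' = (0.333333, -0.500000); Gamma_uuu = 0.000000, Gamma_uuv = 0.000000, Gamma_uvv = 0.000000, Gamma_vuu = 0.000000, Gamma_vuv = 0.000000, Gamma_vvv = 0.000000
  tau = 0.125000: gamma = (-0.468750, -0.054688), gamma' = (0.166667, -0.375000); Gamma_uuu = 0.000000, Gamma_uuv = -0.000003, Gamma_uvv = -0.000057, Gamma_vuu = 0.000000, Gamma_vuv = -0.000085, Gamma_vvv = -0.001455
  tau = 0.250000: gamma = (-0.458333, -0.093750), gamma' = (0.000000, -0.250000); Gamma_uuu = 0.000000, Gamma_uuv = -0.000049, Gamma_uvv = -0.000478, Gamma_vuu = 0.000000, Gamma_vuv = -0.000717, Gamma_vvv = -0.007008
  tau = 0.375000: gamma = (-0.468750, -0.117188), gamma' = (-0.166667, -0.125000); Gamma_uuu = 0.000000, Gamma_uuv = -0.000149, Gamma_uvv = -0.001192, Gamma_vuu = 0.000000, Gamma_vuv = -0.001789, Gamma_vvv = -0.014309
  tau = 0.500000: gamma = (-0.500000, -0.125000), gamma' = (-0.333333, 0.000000); Gamma_uuu = 0.000000, Gamma_uuv = -0.000206, Gamma_uvv = -0.001646, Gamma_vuu = 0.000000, Gamma_vuv = -0.002469, Gamma_vvv = -0.019751
  tau = 0.625000: gamma = (-0.552083, -0.117188), gamma' = (-0.500000, 0.125000); Gamma_uuu = 0.000000, Gamma_uuv = -0.000149, Gamma_uvv = -0.001404, Gamma_vuu = 0.000000, Gamma_vuv = -0.002106, Gamma_vvv = -0.019843
  tau = 0.750000: gamma = (-0.625000, -0.093750), gamma' = (-0.666667, 0.250000); Gamma_uuu = 0.000000, Gamma_uuv = -0.000049, Gamma_uvv = -0.000651, Gamma_vuu = 0.000000, Gamma_vuv = -0.000977, Gamma_vvv = -0.013028
  tau = 0.875000: gamma = (-0.718750, -0.054688), gamma' = (-0.833333, 0.375000); Gamma_uuu = 0.000000, Gamma_uuv = -0.000003, Gamma_uvv = -0.000087, Gamma_vuu = 0.000000, Gamma_vuv = -0.000130, Gamma_vvv = -0.003422
  tau = 1.000000: gamma = (-0.833333, 0.000000), gamma' = (-1.000000, 0.500000); Gamma_uuu = 0.000000, Gamma_uuv = 0.000000, Gamma_uvv = 0.000000, Gamma_vuu = 0.000000, Gamma_vuv = 0.000000, Gamma_vvv = 0.000000
step 0: V^u = 1.0000, V^v = -1.0000
step 1: k1 = (0.000000, 0.000000), k2 = (0.000019, 0.000500), k3 = (0.000019, 0.000500), k4 = (0.000107, 0.001573); V <- V + (h/6)(k1 + 2k2 + 2k3 + k4): V^u = 1.0000, V^v = -0.9999
step 2: k1 = (0.000107, 0.001573), k2 = (0.000155, 0.001862), k3 = (0.000155, 0.001862), k4 = (0.000069, 0.000822); V <- V + (h/6)(k1 + 2k2 + 2k3 + k4): V^u = 1.0000, V^v = -0.9994
step 3: k1 = (0.000069, 0.000822), k2 = (-0.000082, -0.001163), k3 = (-0.000082, -0.001164), k4 = (-0.000118, -0.002361); V <- V + (h/6)(k1 + 2k2 + 2k3 + k4): V^u = 1.0000, V^v = -0.9997
step 4: k1 = (-0.000118, -0.002360), k2 = (-0.000029, -0.001126), k3 = (-0.000029, -0.001126), k4 = (0.000000, 0.000000); V <- V + (h/6)(k1 + 2k2 + 2k3 + k4): V^u = 1.0000, V^v = -1.0000

Answer: V^u = 1.0000, V^v = -1.0000


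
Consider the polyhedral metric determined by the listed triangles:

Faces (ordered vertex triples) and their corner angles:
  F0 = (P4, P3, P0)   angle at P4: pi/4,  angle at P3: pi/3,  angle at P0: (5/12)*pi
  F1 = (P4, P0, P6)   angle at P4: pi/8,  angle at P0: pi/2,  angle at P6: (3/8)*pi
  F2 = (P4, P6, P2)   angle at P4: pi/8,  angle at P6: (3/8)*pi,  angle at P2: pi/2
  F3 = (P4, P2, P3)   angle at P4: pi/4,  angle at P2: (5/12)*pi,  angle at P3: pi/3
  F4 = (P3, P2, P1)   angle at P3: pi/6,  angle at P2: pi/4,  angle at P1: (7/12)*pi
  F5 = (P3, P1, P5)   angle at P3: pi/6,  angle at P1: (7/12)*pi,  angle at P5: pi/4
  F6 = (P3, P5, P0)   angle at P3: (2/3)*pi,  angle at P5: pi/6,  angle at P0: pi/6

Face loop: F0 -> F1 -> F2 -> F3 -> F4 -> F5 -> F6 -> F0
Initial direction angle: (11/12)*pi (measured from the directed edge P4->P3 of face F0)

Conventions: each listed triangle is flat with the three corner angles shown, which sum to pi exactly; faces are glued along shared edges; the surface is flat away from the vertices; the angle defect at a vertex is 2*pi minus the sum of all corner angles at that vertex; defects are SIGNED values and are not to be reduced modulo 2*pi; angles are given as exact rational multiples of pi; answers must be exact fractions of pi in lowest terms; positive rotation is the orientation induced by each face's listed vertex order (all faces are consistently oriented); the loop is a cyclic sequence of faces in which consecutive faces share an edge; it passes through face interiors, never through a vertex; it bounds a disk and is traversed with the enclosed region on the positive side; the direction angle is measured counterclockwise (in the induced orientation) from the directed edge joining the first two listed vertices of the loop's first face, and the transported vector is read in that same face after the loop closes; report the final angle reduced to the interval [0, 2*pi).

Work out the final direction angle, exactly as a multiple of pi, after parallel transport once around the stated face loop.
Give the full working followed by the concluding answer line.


enclosed vertex P3: corner angles sum to (5/3)*pi, defect = 2*pi - (5/3)*pi = pi/3
enclosed vertex P4: corner angles sum to (3/4)*pi, defect = 2*pi - (3/4)*pi = (5/4)*pi
the rotation equals the total enclosed defect, so the final angle is initial + defects (mod 2*pi)
final angle = (11/12)*pi + (19/12)*pi = pi/2 (mod 2*pi)

Answer: final direction angle = pi/2


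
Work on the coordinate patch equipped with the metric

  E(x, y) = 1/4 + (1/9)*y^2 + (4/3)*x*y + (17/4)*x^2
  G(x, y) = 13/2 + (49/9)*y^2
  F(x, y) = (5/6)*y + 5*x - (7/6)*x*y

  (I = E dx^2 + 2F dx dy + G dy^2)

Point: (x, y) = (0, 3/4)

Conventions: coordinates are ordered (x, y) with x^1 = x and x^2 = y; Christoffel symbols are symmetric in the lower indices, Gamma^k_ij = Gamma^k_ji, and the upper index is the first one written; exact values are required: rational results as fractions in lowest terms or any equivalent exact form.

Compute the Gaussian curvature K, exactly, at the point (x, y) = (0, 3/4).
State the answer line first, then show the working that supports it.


Answer: K = -279808/209475

E = 5/16, F = 5/8, G = 153/16, EG - F^2 = 665/256 at the point
E_x = 1, E_y = 1/6, F_x = 33/8, F_y = 5/6, G_x = 0, G_y = 49/6
E_yy = 2/9, F_xy = -7/6, G_xx = 0
The intrinsic route: Brioschi's K = (det M1 - det M2)/(EG - F^2)^2.
M1 = [[-E_yy/2 + F_xy - G_xx/2, E_x/2, F_x - E_y/2], [F_y - G_x/2, E, F], [G_y/2, F, G]] = [[-23/18, 1/2, 97/24], [5/6, 5/16, 5/8], [49/12, 5/8, 153/16]]; det M1 = -2615/288
M2 = [[0, E_y/2, G_x/2], [E_y/2, E, F], [G_x/2, F, G]] = [[0, 1/12, 0], [1/12, 5/16, 5/8], [0, 5/8, 153/16]]; det M2 = -17/256
det M1 - det M2 = -20767/2304; K = -20767/2304 / (665/256)^2 = -279808/209475


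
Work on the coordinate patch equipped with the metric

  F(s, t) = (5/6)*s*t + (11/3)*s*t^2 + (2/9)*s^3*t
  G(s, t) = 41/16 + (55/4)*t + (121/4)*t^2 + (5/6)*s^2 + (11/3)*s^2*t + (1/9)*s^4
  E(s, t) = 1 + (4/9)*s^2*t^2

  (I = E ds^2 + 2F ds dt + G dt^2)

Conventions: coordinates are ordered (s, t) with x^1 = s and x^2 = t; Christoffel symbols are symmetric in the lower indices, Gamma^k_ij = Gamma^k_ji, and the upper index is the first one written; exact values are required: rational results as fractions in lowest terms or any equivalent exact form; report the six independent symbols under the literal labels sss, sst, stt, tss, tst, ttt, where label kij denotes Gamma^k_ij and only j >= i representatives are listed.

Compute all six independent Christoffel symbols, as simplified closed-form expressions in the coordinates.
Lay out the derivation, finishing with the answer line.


E = 1 + (4/9)*s^2*t^2; F = (5/6)*s*t + (11/3)*s*t^2 + (2/9)*s^3*t; G = 41/16 + (55/4)*t + (121/4)*t^2 + (5/6)*s^2 + (11/3)*s^2*t + (1/9)*s^4
Gamma^k_ij = (1/2) g^{kl} (d_i g_jl + d_j g_il - d_l g_ij), with g^inv = (1/(EG-F^2)) [[G, -F], [-F, E]]
first partials: E_s = (8/9)*s*t^2, E_t = (8/9)*s^2*t, F_s = (5/6)*t + (11/3)*t^2 + (2/3)*s^2*t, F_t = (5/6)*s + (22/3)*s*t + (2/9)*s^3, G_s = (5/3)*s + (22/3)*s*t + (4/9)*s^3, G_t = 55/4 + (121/2)*t + (11/3)*s^2
D = EG - F^2 = 41/16 + (55/4)*t + (121/4)*t^2 + (5/6)*s^2 + (11/3)*s^2*t + (4/9)*s^2*t^2 + (1/9)*s^4
expanded: Gamma^s_ss = (G E_s - 2F F_s + F E_t)/(2D), Gamma^s_st = (G E_t - F G_s)/(2D), Gamma^s_tt = (2G F_t - G G_s - F G_t)/(2D), Gamma^t_ss = (2E F_s - E E_t - F E_s)/(2D), Gamma^t_st = (E G_s - F E_t)/(2D), Gamma^t_tt = (E G_t - 2F F_t + F G_s)/(2D); substitute and cancel common factors

Answer: Gamma_sss = 64*s*t^2/(16*s^4 + 64*s^2*t^2 + 528*s^2*t + 120*s^2 + 4356*t^2 + 1980*t + 369), Gamma_sst = 64*s^2*t/(16*s^4 + 64*s^2*t^2 + 528*s^2*t + 120*s^2 + 4356*t^2 + 1980*t + 369), Gamma_stt = 528*s*t/(16*s^4 + 64*s^2*t^2 + 528*s^2*t + 120*s^2 + 4356*t^2 + 1980*t + 369), Gamma_tss = (32*s^2*t + 528*t^2 + 120*t)/(16*s^4 + 64*s^2*t^2 + 528*s^2*t + 120*s^2 + 4356*t^2 + 1980*t + 369), Gamma_tst = (32*s^3 + 528*s*t + 120*s)/(16*s^4 + 64*s^2*t^2 + 528*s^2*t + 120*s^2 + 4356*t^2 + 1980*t + 369), Gamma_ttt = (264*s^2 + 4356*t + 990)/(16*s^4 + 64*s^2*t^2 + 528*s^2*t + 120*s^2 + 4356*t^2 + 1980*t + 369)


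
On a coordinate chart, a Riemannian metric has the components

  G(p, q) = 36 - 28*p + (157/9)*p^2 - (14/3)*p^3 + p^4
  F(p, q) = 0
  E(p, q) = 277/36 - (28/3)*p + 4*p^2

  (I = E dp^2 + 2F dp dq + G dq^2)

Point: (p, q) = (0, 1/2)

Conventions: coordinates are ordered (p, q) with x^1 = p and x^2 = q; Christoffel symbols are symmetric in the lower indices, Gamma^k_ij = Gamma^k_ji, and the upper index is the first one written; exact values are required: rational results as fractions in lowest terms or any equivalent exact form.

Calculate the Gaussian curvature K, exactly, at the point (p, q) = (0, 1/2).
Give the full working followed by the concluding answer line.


E = 277/36, F = 0, G = 36, EG - F^2 = 277 at the point
E_p = -28/3, E_q = 0, F_p = 0, F_q = 0, G_p = -28, G_q = 0
E_qq = 0, F_pq = 0, G_pp = 314/9
By Brioschi, K is (det M1 - det M2) divided by (EG - F^2) squared.
M1 = [[-E_qq/2 + F_pq - G_pp/2, E_p/2, F_p - E_q/2], [F_q - G_p/2, E, F], [G_q/2, F, G]] = [[-157/9, -14/3, 0], [14, 277/36, 0], [0, 0, 36]]; det M1 = -22321/9
M2 = [[0, E_q/2, G_p/2], [E_q/2, E, F], [G_p/2, F, G]] = [[0, 0, -14], [0, 277/36, 0], [-14, 0, 36]]; det M2 = -13573/9
det M1 - det M2 = -972; K = -972 / (277)^2 = -972/76729

Answer: K = -972/76729
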